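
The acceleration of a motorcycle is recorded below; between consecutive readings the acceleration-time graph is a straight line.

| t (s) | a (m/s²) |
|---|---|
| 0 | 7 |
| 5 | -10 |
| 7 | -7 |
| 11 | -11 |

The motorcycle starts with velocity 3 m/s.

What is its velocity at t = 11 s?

Δv equals the area under the a-t graph; then v = v₀ + Δv.
0–5 s: ½(7 + -10)(5) = -7.5 m/s
5–7 s: ½(-10 + -7)(2) = -17 m/s
7–11 s: ½(-7 + -11)(4) = -36 m/s
Δv = -60.5 m/s, so v(11) = 3 + (-60.5) = -57.5 m/s.

-57.5 m/s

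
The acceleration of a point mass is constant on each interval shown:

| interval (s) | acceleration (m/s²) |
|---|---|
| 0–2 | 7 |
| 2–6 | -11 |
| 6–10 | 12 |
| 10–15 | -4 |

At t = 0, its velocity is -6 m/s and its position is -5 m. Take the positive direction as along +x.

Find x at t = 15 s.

-97 m

On each constant-a segment, Δv = aΔt and Δx = v₀Δt + ½aΔt²; chain segment to segment.
0–2 s: v starts -6 m/s; Δx = -6·2 + ½·7·2² = 2 m; v ends 8 m/s.
2–6 s: v starts 8 m/s; Δx = 8·4 + ½·-11·4² = -56 m; v ends -36 m/s.
6–10 s: v starts -36 m/s; Δx = -36·4 + ½·12·4² = -48 m; v ends 12 m/s.
10–15 s: v starts 12 m/s; Δx = 12·5 + ½·-4·5² = 10 m; v ends -8 m/s.
x(15) = -5 + Σ Δx = -97 m.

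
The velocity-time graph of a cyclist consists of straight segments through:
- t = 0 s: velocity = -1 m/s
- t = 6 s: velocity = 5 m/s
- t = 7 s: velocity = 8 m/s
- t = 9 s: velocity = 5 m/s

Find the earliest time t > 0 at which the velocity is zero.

v changes sign on 0–6 s (from -1 to 5); the graph is linear there, so v = 0 at t = 0 + (1)·(6 − 0)/(5 − -1) = 1 s.

t = 1 s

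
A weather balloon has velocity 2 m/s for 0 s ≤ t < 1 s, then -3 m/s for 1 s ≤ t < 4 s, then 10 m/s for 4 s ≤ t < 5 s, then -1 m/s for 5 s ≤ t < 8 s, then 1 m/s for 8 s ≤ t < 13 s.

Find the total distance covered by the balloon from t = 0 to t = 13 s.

Total distance travelled is ∫|v| dt — sum the magnitudes of each area piece.
0–1 s: |2| × 1 = 2 m
1–4 s: |-3| × 3 = 9 m
4–5 s: |10| × 1 = 10 m
5–8 s: |-1| × 3 = 3 m
8–13 s: |1| × 5 = 5 m
Total distance = 29 m

29 m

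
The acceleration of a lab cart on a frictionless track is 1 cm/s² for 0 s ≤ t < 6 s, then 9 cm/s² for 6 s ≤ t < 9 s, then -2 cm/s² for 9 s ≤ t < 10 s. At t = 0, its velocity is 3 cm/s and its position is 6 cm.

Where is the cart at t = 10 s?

144.5 cm

On each constant-a segment, Δv = aΔt and Δx = v₀Δt + ½aΔt²; chain segment to segment.
0–6 s: v starts 3 cm/s; Δx = 3·6 + ½·1·6² = 36 cm; v ends 9 cm/s.
6–9 s: v starts 9 cm/s; Δx = 9·3 + ½·9·3² = 67.5 cm; v ends 36 cm/s.
9–10 s: v starts 36 cm/s; Δx = 36·1 + ½·-2·1² = 35 cm; v ends 34 cm/s.
x(10) = 6 + Σ Δx = 144.5 cm.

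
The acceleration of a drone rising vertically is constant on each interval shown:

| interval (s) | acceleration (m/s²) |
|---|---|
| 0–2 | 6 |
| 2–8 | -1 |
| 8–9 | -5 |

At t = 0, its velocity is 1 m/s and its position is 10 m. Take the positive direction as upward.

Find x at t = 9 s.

On each constant-a segment, Δv = aΔt and Δx = v₀Δt + ½aΔt²; chain segment to segment.
0–2 s: v starts 1 m/s; Δx = 1·2 + ½·6·2² = 14 m; v ends 13 m/s.
2–8 s: v starts 13 m/s; Δx = 13·6 + ½·-1·6² = 60 m; v ends 7 m/s.
8–9 s: v starts 7 m/s; Δx = 7·1 + ½·-5·1² = 4.5 m; v ends 2 m/s.
x(9) = 10 + Σ Δx = 88.5 m.

88.5 m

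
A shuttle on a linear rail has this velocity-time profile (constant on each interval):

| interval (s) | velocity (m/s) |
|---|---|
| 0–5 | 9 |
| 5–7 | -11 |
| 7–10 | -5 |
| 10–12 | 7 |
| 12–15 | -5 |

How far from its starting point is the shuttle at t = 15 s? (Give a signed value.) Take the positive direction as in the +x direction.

Displacement is the signed area under the v-t curve.
0–5 s: 9 × 5 = 45 m
5–7 s: -11 × 2 = -22 m
7–10 s: -5 × 3 = -15 m
10–12 s: 7 × 2 = 14 m
12–15 s: -5 × 3 = -15 m
Net displacement = 7 m

7 m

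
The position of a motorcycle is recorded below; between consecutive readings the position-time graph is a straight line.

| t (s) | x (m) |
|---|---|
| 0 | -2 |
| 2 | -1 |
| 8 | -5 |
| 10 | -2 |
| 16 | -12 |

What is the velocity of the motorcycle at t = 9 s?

Velocity is the slope of the x-t graph on 8–10 s: (-2 − -5)/(10 − 8) = 1.5 m/s.

1.5 m/s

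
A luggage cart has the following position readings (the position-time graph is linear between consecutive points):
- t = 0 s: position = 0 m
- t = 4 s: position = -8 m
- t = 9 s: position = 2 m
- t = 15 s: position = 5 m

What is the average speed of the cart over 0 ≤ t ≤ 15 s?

1.4 m/s

Average speed = (total path length)/(elapsed time); on a piecewise-linear x-t graph the path length is Σ|Δx|.
0–4 s: |Δx| = |-8 − 0| = 8 m
4–9 s: |Δx| = |2 − -8| = 10 m
9–15 s: |Δx| = |5 − 2| = 3 m
Total path = 21 m; average speed = 21/15 = 1.4 m/s.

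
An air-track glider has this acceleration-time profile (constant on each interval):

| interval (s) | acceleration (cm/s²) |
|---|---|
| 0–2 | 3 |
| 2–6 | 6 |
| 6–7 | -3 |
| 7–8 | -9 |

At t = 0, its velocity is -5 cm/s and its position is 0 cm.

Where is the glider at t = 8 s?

89 cm

On each constant-a segment, Δv = aΔt and Δx = v₀Δt + ½aΔt²; chain segment to segment.
0–2 s: v starts -5 cm/s; Δx = -5·2 + ½·3·2² = -4 cm; v ends 1 cm/s.
2–6 s: v starts 1 cm/s; Δx = 1·4 + ½·6·4² = 52 cm; v ends 25 cm/s.
6–7 s: v starts 25 cm/s; Δx = 25·1 + ½·-3·1² = 23.5 cm; v ends 22 cm/s.
7–8 s: v starts 22 cm/s; Δx = 22·1 + ½·-9·1² = 17.5 cm; v ends 13 cm/s.
x(8) = 0 + Σ Δx = 89 cm.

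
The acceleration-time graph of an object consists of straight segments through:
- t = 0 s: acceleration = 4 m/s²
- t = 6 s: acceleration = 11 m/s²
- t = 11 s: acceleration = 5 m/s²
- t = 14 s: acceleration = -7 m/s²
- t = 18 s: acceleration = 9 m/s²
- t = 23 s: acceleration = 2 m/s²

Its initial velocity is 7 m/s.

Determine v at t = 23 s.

Δv equals the area under the a-t graph; then v = v₀ + Δv.
0–6 s: ½(4 + 11)(6) = 45 m/s
6–11 s: ½(11 + 5)(5) = 40 m/s
11–14 s: ½(5 + -7)(3) = -3 m/s
14–18 s: ½(-7 + 9)(4) = 4 m/s
18–23 s: ½(9 + 2)(5) = 27.5 m/s
Δv = 113.5 m/s, so v(23) = 7 + (113.5) = 120.5 m/s.

120.5 m/s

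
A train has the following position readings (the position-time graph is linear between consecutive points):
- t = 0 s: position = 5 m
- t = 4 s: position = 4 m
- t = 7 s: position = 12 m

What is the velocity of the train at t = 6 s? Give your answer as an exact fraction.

8/3 m/s

Velocity is the slope of the x-t graph on 4–7 s: (12 − 4)/(7 − 4) = 8/3 m/s.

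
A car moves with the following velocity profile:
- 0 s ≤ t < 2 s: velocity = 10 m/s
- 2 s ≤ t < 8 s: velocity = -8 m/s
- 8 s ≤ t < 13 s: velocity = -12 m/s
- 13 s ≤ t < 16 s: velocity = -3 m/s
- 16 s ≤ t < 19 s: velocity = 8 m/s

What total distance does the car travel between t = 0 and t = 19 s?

161 m

Distance (not displacement) is the total path length: add the absolute areas under v-t.
0–2 s: |10| × 2 = 20 m
2–8 s: |-8| × 6 = 48 m
8–13 s: |-12| × 5 = 60 m
13–16 s: |-3| × 3 = 9 m
16–19 s: |8| × 3 = 24 m
Total distance = 161 m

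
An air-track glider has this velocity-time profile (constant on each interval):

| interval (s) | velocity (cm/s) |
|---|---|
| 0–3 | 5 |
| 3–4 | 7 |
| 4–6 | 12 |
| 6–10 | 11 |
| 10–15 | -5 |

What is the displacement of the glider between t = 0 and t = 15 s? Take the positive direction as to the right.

Displacement is the signed area under the v-t curve.
0–3 s: 5 × 3 = 15 cm
3–4 s: 7 × 1 = 7 cm
4–6 s: 12 × 2 = 24 cm
6–10 s: 11 × 4 = 44 cm
10–15 s: -5 × 5 = -25 cm
Net displacement = 65 cm

65 cm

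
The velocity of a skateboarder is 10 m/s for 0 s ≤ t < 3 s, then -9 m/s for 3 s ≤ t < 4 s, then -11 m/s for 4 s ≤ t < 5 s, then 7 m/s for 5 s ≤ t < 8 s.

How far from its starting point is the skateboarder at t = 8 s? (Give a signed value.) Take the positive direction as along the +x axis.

Net displacement equals the area under the velocity-time graph (areas below the axis count negative).
0–3 s: 10 × 3 = 30 m
3–4 s: -9 × 1 = -9 m
4–5 s: -11 × 1 = -11 m
5–8 s: 7 × 3 = 21 m
Net displacement = 31 m

31 m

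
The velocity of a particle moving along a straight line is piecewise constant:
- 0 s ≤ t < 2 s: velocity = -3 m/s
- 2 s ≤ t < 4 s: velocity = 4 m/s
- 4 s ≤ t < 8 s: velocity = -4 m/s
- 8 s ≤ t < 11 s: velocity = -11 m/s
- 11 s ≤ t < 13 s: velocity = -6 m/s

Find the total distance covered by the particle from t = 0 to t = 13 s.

Distance (not displacement) is the total path length: add the absolute areas under v-t.
0–2 s: |-3| × 2 = 6 m
2–4 s: |4| × 2 = 8 m
4–8 s: |-4| × 4 = 16 m
8–11 s: |-11| × 3 = 33 m
11–13 s: |-6| × 2 = 12 m
Total distance = 75 m

75 m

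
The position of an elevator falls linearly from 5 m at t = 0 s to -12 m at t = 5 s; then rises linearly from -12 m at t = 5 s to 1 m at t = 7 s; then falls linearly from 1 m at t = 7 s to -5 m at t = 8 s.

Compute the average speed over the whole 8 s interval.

4.5 m/s

Average speed = (total path length)/(elapsed time); on a piecewise-linear x-t graph the path length is Σ|Δx|.
0–5 s: |Δx| = |-12 − 5| = 17 m
5–7 s: |Δx| = |1 − -12| = 13 m
7–8 s: |Δx| = |-5 − 1| = 6 m
Total path = 36 m; average speed = 36/8 = 4.5 m/s.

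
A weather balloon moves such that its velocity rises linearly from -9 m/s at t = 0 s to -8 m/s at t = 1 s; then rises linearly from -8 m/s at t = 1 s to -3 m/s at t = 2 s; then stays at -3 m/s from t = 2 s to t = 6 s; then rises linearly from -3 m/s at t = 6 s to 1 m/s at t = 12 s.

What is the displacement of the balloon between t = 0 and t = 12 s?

-32 m

Net displacement equals the area under the velocity-time graph (areas below the axis count negative).
0–1 s: ½(-9 + -8)(1) = -8.5 m
1–2 s: ½(-8 + -3)(1) = -5.5 m
2–6 s: -3 × 4 = -12 m
6–12 s: ½(-3 + 1)(6) = -6 m
Net displacement = -32 m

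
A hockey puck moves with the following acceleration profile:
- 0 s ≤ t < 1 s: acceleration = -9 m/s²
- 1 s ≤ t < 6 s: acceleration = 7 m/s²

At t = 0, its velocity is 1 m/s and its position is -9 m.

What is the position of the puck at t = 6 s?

35 m

On each constant-a segment, Δv = aΔt and Δx = v₀Δt + ½aΔt²; chain segment to segment.
0–1 s: v starts 1 m/s; Δx = 1·1 + ½·-9·1² = -3.5 m; v ends -8 m/s.
1–6 s: v starts -8 m/s; Δx = -8·5 + ½·7·5² = 47.5 m; v ends 27 m/s.
x(6) = -9 + Σ Δx = 35 m.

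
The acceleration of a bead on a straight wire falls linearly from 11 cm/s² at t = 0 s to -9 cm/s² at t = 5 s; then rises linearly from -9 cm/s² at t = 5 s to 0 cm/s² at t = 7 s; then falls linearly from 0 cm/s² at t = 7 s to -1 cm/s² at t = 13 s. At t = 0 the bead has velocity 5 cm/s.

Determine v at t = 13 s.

-2 cm/s

Δv equals the area under the a-t graph; then v = v₀ + Δv.
0–5 s: ½(11 + -9)(5) = 5 cm/s
5–7 s: ½(-9 + 0)(2) = -9 cm/s
7–13 s: ½(0 + -1)(6) = -3 cm/s
Δv = -7 cm/s, so v(13) = 5 + (-7) = -2 cm/s.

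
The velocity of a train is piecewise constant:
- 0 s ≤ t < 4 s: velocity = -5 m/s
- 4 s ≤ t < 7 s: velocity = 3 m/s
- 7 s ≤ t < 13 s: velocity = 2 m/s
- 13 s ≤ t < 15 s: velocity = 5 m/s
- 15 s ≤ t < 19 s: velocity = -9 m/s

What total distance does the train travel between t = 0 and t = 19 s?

87 m

Distance (not displacement) is the total path length: add the absolute areas under v-t.
0–4 s: |-5| × 4 = 20 m
4–7 s: |3| × 3 = 9 m
7–13 s: |2| × 6 = 12 m
13–15 s: |5| × 2 = 10 m
15–19 s: |-9| × 4 = 36 m
Total distance = 87 m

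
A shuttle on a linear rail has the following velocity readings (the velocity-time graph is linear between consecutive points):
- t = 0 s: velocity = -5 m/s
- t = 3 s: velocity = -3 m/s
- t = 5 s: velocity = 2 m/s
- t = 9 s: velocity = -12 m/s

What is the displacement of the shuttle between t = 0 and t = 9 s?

-33 m

Net displacement equals the area under the velocity-time graph (areas below the axis count negative).
0–3 s: ½(-5 + -3)(3) = -12 m
3–5 s: ½(-3 + 2)(2) = -1 m
5–9 s: ½(2 + -12)(4) = -20 m
Net displacement = -33 m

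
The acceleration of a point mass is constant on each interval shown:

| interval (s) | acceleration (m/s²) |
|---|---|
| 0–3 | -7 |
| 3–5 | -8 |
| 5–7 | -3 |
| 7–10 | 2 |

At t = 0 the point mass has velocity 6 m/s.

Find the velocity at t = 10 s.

Δv equals the area under the a-t graph; then v = v₀ + Δv.
0–3 s: -7 × 3 = -21 m/s
3–5 s: -8 × 2 = -16 m/s
5–7 s: -3 × 2 = -6 m/s
7–10 s: 2 × 3 = 6 m/s
Δv = -37 m/s, so v(10) = 6 + (-37) = -31 m/s.

-31 m/s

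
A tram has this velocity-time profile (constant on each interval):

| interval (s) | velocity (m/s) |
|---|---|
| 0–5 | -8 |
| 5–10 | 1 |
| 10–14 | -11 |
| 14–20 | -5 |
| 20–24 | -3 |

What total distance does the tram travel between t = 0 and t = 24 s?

131 m

Total distance travelled is ∫|v| dt — sum the magnitudes of each area piece.
0–5 s: |-8| × 5 = 40 m
5–10 s: |1| × 5 = 5 m
10–14 s: |-11| × 4 = 44 m
14–20 s: |-5| × 6 = 30 m
20–24 s: |-3| × 4 = 12 m
Total distance = 131 m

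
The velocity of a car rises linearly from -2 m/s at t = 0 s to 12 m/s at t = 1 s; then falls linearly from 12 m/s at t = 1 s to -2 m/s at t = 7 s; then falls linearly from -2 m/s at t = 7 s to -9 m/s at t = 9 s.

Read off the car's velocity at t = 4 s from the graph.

On 1–7 s the graph is linear from 12 to -2 m/s: v(4) = 12 + (-2 − 12)·(4 − 1)/(7 − 1) = 5 m/s.

5 m/s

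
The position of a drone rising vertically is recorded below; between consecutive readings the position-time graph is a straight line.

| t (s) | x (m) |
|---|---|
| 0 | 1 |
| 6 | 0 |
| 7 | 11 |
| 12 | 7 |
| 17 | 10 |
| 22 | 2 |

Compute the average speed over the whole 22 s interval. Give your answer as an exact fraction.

27/22 m/s

Average speed = (total path length)/(elapsed time); on a piecewise-linear x-t graph the path length is Σ|Δx|.
0–6 s: |Δx| = |0 − 1| = 1 m
6–7 s: |Δx| = |11 − 0| = 11 m
7–12 s: |Δx| = |7 − 11| = 4 m
12–17 s: |Δx| = |10 − 7| = 3 m
17–22 s: |Δx| = |2 − 10| = 8 m
Total path = 27 m; average speed = 27/22 = 27/22 m/s.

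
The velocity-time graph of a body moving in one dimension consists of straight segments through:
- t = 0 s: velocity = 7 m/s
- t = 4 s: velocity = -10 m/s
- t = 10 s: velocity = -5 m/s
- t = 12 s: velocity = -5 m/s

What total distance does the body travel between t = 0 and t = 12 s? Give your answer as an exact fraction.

1233/17 m

Total distance travelled is ∫|v| dt — sum the magnitudes of each area piece.
0–4 s: v = 0 at t = 28/17 s; triangle areas 98/17 + 200/17 = 298/17 m
4–10 s: |½(-10 + -5)(6)| = 45 m
10–12 s: |-5| × 2 = 10 m
Total distance = 1233/17 m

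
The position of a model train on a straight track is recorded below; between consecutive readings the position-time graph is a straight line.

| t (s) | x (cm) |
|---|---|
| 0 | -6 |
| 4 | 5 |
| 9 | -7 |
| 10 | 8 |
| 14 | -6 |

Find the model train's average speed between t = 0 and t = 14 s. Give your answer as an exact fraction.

26/7 cm/s

Average speed = (total path length)/(elapsed time); on a piecewise-linear x-t graph the path length is Σ|Δx|.
0–4 s: |Δx| = |5 − -6| = 11 cm
4–9 s: |Δx| = |-7 − 5| = 12 cm
9–10 s: |Δx| = |8 − -7| = 15 cm
10–14 s: |Δx| = |-6 − 8| = 14 cm
Total path = 52 cm; average speed = 52/14 = 26/7 cm/s.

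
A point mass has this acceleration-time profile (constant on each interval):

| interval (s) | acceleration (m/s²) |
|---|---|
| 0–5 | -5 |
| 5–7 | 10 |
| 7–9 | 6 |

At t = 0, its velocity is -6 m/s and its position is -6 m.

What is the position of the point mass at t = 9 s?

-150.5 m

On each constant-a segment, Δv = aΔt and Δx = v₀Δt + ½aΔt²; chain segment to segment.
0–5 s: v starts -6 m/s; Δx = -6·5 + ½·-5·5² = -92.5 m; v ends -31 m/s.
5–7 s: v starts -31 m/s; Δx = -31·2 + ½·10·2² = -42 m; v ends -11 m/s.
7–9 s: v starts -11 m/s; Δx = -11·2 + ½·6·2² = -10 m; v ends 1 m/s.
x(9) = -6 + Σ Δx = -150.5 m.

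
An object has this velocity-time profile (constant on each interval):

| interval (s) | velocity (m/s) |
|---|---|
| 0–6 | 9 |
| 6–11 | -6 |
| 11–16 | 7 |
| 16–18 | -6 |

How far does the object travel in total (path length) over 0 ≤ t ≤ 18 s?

Distance (not displacement) is the total path length: add the absolute areas under v-t.
0–6 s: |9| × 6 = 54 m
6–11 s: |-6| × 5 = 30 m
11–16 s: |7| × 5 = 35 m
16–18 s: |-6| × 2 = 12 m
Total distance = 131 m

131 m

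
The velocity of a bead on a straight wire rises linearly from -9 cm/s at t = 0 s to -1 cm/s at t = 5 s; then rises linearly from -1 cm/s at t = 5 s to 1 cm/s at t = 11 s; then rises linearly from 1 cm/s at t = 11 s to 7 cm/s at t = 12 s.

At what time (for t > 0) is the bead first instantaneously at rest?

v changes sign on 5–11 s (from -1 to 1); the graph is linear there, so v = 0 at t = 5 + (1)·(11 − 5)/(1 − -1) = 8 s.

t = 8 s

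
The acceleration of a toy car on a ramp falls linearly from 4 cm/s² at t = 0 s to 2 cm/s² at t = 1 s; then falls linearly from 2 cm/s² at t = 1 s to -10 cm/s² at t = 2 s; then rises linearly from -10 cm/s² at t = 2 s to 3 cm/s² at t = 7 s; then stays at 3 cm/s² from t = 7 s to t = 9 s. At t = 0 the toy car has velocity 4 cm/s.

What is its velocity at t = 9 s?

Δv equals the area under the a-t graph; then v = v₀ + Δv.
0–1 s: ½(4 + 2)(1) = 3 cm/s
1–2 s: ½(2 + -10)(1) = -4 cm/s
2–7 s: ½(-10 + 3)(5) = -17.5 cm/s
7–9 s: 3 × 2 = 6 cm/s
Δv = -12.5 cm/s, so v(9) = 4 + (-12.5) = -8.5 cm/s.

-8.5 cm/s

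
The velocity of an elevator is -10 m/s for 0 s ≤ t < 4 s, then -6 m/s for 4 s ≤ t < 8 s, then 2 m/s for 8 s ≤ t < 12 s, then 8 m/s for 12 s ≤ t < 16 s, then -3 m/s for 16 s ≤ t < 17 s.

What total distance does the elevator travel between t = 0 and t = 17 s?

107 m

Total distance travelled is ∫|v| dt — sum the magnitudes of each area piece.
0–4 s: |-10| × 4 = 40 m
4–8 s: |-6| × 4 = 24 m
8–12 s: |2| × 4 = 8 m
12–16 s: |8| × 4 = 32 m
16–17 s: |-3| × 1 = 3 m
Total distance = 107 m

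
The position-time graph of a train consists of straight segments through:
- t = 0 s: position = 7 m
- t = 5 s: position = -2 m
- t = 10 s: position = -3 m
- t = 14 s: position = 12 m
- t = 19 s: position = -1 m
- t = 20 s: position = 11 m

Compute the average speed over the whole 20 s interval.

2.5 m/s

Average speed = (total path length)/(elapsed time); on a piecewise-linear x-t graph the path length is Σ|Δx|.
0–5 s: |Δx| = |-2 − 7| = 9 m
5–10 s: |Δx| = |-3 − -2| = 1 m
10–14 s: |Δx| = |12 − -3| = 15 m
14–19 s: |Δx| = |-1 − 12| = 13 m
19–20 s: |Δx| = |11 − -1| = 12 m
Total path = 50 m; average speed = 50/20 = 2.5 m/s.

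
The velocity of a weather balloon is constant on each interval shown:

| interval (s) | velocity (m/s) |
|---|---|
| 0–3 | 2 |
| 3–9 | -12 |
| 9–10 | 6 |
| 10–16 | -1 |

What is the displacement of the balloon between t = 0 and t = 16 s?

-66 m

Net displacement equals the area under the velocity-time graph (areas below the axis count negative).
0–3 s: 2 × 3 = 6 m
3–9 s: -12 × 6 = -72 m
9–10 s: 6 × 1 = 6 m
10–16 s: -1 × 6 = -6 m
Net displacement = -66 m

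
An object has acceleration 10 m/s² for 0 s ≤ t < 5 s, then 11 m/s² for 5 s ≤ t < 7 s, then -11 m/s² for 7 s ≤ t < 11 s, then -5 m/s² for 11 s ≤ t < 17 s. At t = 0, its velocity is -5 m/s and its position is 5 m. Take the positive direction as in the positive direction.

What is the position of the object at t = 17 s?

445 m

On each constant-a segment, Δv = aΔt and Δx = v₀Δt + ½aΔt²; chain segment to segment.
0–5 s: v starts -5 m/s; Δx = -5·5 + ½·10·5² = 100 m; v ends 45 m/s.
5–7 s: v starts 45 m/s; Δx = 45·2 + ½·11·2² = 112 m; v ends 67 m/s.
7–11 s: v starts 67 m/s; Δx = 67·4 + ½·-11·4² = 180 m; v ends 23 m/s.
11–17 s: v starts 23 m/s; Δx = 23·6 + ½·-5·6² = 48 m; v ends -7 m/s.
x(17) = 5 + Σ Δx = 445 m.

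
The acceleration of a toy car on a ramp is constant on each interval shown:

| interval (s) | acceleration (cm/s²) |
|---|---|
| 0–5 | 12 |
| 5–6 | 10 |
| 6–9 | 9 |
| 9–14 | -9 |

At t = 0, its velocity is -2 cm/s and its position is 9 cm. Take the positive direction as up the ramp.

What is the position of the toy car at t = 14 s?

On each constant-a segment, Δv = aΔt and Δx = v₀Δt + ½aΔt²; chain segment to segment.
0–5 s: v starts -2 cm/s; Δx = -2·5 + ½·12·5² = 140 cm; v ends 58 cm/s.
5–6 s: v starts 58 cm/s; Δx = 58·1 + ½·10·1² = 63 cm; v ends 68 cm/s.
6–9 s: v starts 68 cm/s; Δx = 68·3 + ½·9·3² = 244.5 cm; v ends 95 cm/s.
9–14 s: v starts 95 cm/s; Δx = 95·5 + ½·-9·5² = 362.5 cm; v ends 50 cm/s.
x(14) = 9 + Σ Δx = 819 cm.

819 cm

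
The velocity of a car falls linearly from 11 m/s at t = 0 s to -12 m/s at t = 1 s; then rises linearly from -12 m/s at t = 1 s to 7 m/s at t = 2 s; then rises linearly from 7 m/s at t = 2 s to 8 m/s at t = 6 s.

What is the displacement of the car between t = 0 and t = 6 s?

27 m

Net displacement equals the area under the velocity-time graph (areas below the axis count negative).
0–1 s: ½(11 + -12)(1) = -0.5 m
1–2 s: ½(-12 + 7)(1) = -2.5 m
2–6 s: ½(7 + 8)(4) = 30 m
Net displacement = 27 m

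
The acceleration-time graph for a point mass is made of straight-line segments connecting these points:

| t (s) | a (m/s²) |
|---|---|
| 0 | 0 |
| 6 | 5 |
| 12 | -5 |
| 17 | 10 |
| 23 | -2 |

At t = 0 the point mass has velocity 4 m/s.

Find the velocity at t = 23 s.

Δv equals the area under the a-t graph; then v = v₀ + Δv.
0–6 s: ½(0 + 5)(6) = 15 m/s
6–12 s: ½(5 + -5)(6) = 0 m/s
12–17 s: ½(-5 + 10)(5) = 12.5 m/s
17–23 s: ½(10 + -2)(6) = 24 m/s
Δv = 51.5 m/s, so v(23) = 4 + (51.5) = 55.5 m/s.

55.5 m/s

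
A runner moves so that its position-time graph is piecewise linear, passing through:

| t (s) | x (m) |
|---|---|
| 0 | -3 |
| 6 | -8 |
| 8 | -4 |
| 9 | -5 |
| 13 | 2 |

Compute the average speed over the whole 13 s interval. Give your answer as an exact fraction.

17/13 m/s

Average speed = (total path length)/(elapsed time); on a piecewise-linear x-t graph the path length is Σ|Δx|.
0–6 s: |Δx| = |-8 − -3| = 5 m
6–8 s: |Δx| = |-4 − -8| = 4 m
8–9 s: |Δx| = |-5 − -4| = 1 m
9–13 s: |Δx| = |2 − -5| = 7 m
Total path = 17 m; average speed = 17/13 = 17/13 m/s.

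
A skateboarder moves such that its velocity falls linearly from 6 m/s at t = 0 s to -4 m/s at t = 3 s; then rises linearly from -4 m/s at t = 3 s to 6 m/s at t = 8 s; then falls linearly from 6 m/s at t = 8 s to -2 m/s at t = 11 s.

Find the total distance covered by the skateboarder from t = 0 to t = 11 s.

Total distance travelled is ∫|v| dt — sum the magnitudes of each area piece.
0–3 s: v = 0 at t = 1.8 s; triangle areas 5.4 + 2.4 = 7.8 m
3–8 s: v = 0 at t = 5 s; triangle areas 4 + 9 = 13 m
8–11 s: v = 0 at t = 10.25 s; triangle areas 6.75 + 0.75 = 7.5 m
Total distance = 28.3 m

28.3 m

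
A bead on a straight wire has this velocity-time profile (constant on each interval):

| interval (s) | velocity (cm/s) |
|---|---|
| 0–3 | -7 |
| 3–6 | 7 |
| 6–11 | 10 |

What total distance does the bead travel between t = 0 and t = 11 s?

Distance (not displacement) is the total path length: add the absolute areas under v-t.
0–3 s: |-7| × 3 = 21 cm
3–6 s: |7| × 3 = 21 cm
6–11 s: |10| × 5 = 50 cm
Total distance = 92 cm

92 cm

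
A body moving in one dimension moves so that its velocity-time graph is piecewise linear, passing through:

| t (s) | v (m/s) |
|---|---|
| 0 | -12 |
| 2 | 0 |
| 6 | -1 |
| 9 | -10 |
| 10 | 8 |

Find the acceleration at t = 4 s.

Acceleration is the slope of the v-t graph on 2–6 s: (-1 − 0)/(6 − 2) = -0.25 m/s².

-0.25 m/s²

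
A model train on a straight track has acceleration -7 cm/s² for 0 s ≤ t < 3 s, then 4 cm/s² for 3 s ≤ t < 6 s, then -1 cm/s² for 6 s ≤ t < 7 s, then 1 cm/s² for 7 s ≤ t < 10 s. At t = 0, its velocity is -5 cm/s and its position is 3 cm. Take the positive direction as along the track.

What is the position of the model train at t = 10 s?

On each constant-a segment, Δv = aΔt and Δx = v₀Δt + ½aΔt²; chain segment to segment.
0–3 s: v starts -5 cm/s; Δx = -5·3 + ½·-7·3² = -46.5 cm; v ends -26 cm/s.
3–6 s: v starts -26 cm/s; Δx = -26·3 + ½·4·3² = -60 cm; v ends -14 cm/s.
6–7 s: v starts -14 cm/s; Δx = -14·1 + ½·-1·1² = -14.5 cm; v ends -15 cm/s.
7–10 s: v starts -15 cm/s; Δx = -15·3 + ½·1·3² = -40.5 cm; v ends -12 cm/s.
x(10) = 3 + Σ Δx = -158.5 cm.

-158.5 cm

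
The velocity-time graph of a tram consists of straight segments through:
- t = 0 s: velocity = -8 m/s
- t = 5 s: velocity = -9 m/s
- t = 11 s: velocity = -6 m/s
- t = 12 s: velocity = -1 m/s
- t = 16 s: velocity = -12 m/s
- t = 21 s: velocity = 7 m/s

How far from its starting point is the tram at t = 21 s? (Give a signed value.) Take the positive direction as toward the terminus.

-129.5 m

Displacement is the signed area under the v-t curve.
0–5 s: ½(-8 + -9)(5) = -42.5 m
5–11 s: ½(-9 + -6)(6) = -45 m
11–12 s: ½(-6 + -1)(1) = -3.5 m
12–16 s: ½(-1 + -12)(4) = -26 m
16–21 s: ½(-12 + 7)(5) = -12.5 m
Net displacement = -129.5 m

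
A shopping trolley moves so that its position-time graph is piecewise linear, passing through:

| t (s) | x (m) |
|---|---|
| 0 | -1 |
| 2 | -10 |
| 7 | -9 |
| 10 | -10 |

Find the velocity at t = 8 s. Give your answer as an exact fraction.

Velocity is the slope of the x-t graph on 7–10 s: (-10 − -9)/(10 − 7) = -1/3 m/s.

-1/3 m/s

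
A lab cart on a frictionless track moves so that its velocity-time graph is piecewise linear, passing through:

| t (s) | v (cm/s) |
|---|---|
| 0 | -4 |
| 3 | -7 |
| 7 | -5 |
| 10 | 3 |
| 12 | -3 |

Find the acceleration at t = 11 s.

Acceleration is the slope of the v-t graph on 10–12 s: (-3 − 3)/(12 − 10) = -3 cm/s².

-3 cm/s²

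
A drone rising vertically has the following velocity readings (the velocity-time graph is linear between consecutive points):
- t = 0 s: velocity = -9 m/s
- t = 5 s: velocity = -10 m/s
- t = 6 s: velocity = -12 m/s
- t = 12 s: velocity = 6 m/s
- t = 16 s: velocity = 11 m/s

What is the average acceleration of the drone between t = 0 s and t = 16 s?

1.25 m/s²

Average acceleration = Δv/Δt = (11 − -9)/(16 − 0) = 1.25 m/s².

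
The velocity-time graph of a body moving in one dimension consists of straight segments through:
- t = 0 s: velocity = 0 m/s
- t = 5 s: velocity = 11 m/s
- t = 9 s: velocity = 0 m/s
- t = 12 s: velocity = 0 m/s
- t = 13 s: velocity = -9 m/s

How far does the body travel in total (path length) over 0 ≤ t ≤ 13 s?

54 m

Total distance travelled is ∫|v| dt — sum the magnitudes of each area piece.
0–5 s: |½(0 + 11)(5)| = 27.5 m
5–9 s: |½(11 + 0)(4)| = 22 m
9–12 s: |0| × 3 = 0 m
12–13 s: |½(0 + -9)(1)| = 4.5 m
Total distance = 54 m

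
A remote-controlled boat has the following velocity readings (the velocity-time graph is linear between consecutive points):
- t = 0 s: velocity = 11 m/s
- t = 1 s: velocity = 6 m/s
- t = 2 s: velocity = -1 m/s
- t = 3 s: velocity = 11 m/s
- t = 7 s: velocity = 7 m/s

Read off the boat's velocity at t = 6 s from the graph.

On 3–7 s the graph is linear from 11 to 7 m/s: v(6) = 11 + (7 − 11)·(6 − 3)/(7 − 3) = 8 m/s.

8 m/s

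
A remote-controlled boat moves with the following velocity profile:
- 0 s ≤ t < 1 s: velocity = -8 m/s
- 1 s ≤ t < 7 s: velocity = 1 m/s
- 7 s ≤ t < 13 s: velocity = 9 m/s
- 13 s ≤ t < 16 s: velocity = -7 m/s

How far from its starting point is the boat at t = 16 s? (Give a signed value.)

Net displacement equals the area under the velocity-time graph (areas below the axis count negative).
0–1 s: -8 × 1 = -8 m
1–7 s: 1 × 6 = 6 m
7–13 s: 9 × 6 = 54 m
13–16 s: -7 × 3 = -21 m
Net displacement = 31 m

31 m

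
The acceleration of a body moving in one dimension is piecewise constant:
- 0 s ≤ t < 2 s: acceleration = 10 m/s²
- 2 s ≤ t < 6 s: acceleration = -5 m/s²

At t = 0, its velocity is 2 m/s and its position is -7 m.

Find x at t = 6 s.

65 m

On each constant-a segment, Δv = aΔt and Δx = v₀Δt + ½aΔt²; chain segment to segment.
0–2 s: v starts 2 m/s; Δx = 2·2 + ½·10·2² = 24 m; v ends 22 m/s.
2–6 s: v starts 22 m/s; Δx = 22·4 + ½·-5·4² = 48 m; v ends 2 m/s.
x(6) = -7 + Σ Δx = 65 m.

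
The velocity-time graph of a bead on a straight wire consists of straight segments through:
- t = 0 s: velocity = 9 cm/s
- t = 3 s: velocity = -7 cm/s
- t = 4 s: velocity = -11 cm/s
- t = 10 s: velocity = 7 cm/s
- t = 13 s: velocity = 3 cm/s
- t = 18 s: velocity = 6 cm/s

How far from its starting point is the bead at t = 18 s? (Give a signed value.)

Net displacement equals the area under the velocity-time graph (areas below the axis count negative).
0–3 s: ½(9 + -7)(3) = 3 cm
3–4 s: ½(-7 + -11)(1) = -9 cm
4–10 s: ½(-11 + 7)(6) = -12 cm
10–13 s: ½(7 + 3)(3) = 15 cm
13–18 s: ½(3 + 6)(5) = 22.5 cm
Net displacement = 19.5 cm

19.5 cm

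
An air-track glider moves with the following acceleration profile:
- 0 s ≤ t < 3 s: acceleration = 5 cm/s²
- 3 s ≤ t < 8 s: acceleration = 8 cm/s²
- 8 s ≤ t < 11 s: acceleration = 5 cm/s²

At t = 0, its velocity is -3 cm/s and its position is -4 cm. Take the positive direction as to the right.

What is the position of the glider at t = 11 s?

On each constant-a segment, Δv = aΔt and Δx = v₀Δt + ½aΔt²; chain segment to segment.
0–3 s: v starts -3 cm/s; Δx = -3·3 + ½·5·3² = 13.5 cm; v ends 12 cm/s.
3–8 s: v starts 12 cm/s; Δx = 12·5 + ½·8·5² = 160 cm; v ends 52 cm/s.
8–11 s: v starts 52 cm/s; Δx = 52·3 + ½·5·3² = 178.5 cm; v ends 67 cm/s.
x(11) = -4 + Σ Δx = 348 cm.

348 cm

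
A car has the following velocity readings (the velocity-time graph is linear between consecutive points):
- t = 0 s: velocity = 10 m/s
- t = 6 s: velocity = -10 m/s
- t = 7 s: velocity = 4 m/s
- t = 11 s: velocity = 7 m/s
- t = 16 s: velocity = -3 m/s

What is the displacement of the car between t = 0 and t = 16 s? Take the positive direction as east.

29 m

Displacement is the signed area under the v-t curve.
0–6 s: ½(10 + -10)(6) = 0 m
6–7 s: ½(-10 + 4)(1) = -3 m
7–11 s: ½(4 + 7)(4) = 22 m
11–16 s: ½(7 + -3)(5) = 10 m
Net displacement = 29 m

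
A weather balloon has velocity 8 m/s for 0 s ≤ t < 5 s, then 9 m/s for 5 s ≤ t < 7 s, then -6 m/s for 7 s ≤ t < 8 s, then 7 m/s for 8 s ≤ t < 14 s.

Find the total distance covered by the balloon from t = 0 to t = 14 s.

Distance (not displacement) is the total path length: add the absolute areas under v-t.
0–5 s: |8| × 5 = 40 m
5–7 s: |9| × 2 = 18 m
7–8 s: |-6| × 1 = 6 m
8–14 s: |7| × 6 = 42 m
Total distance = 106 m

106 m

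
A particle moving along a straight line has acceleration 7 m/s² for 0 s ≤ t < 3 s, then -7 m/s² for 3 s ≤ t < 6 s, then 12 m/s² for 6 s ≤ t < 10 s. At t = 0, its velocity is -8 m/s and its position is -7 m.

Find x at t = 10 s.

On each constant-a segment, Δv = aΔt and Δx = v₀Δt + ½aΔt²; chain segment to segment.
0–3 s: v starts -8 m/s; Δx = -8·3 + ½·7·3² = 7.5 m; v ends 13 m/s.
3–6 s: v starts 13 m/s; Δx = 13·3 + ½·-7·3² = 7.5 m; v ends -8 m/s.
6–10 s: v starts -8 m/s; Δx = -8·4 + ½·12·4² = 64 m; v ends 40 m/s.
x(10) = -7 + Σ Δx = 72 m.

72 m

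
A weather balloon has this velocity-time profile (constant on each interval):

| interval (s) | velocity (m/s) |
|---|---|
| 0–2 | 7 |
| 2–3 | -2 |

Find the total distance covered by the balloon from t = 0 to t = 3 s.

16 m

Distance (not displacement) is the total path length: add the absolute areas under v-t.
0–2 s: |7| × 2 = 14 m
2–3 s: |-2| × 1 = 2 m
Total distance = 16 m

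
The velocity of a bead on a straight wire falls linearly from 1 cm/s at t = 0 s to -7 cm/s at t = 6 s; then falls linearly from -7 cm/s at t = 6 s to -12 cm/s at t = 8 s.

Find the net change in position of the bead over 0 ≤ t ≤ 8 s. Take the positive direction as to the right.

-37 cm

Net displacement equals the area under the velocity-time graph (areas below the axis count negative).
0–6 s: ½(1 + -7)(6) = -18 cm
6–8 s: ½(-7 + -12)(2) = -19 cm
Net displacement = -37 cm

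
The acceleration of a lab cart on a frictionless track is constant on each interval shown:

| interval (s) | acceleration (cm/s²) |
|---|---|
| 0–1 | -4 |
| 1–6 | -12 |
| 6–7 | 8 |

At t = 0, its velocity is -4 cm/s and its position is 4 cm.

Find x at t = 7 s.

On each constant-a segment, Δv = aΔt and Δx = v₀Δt + ½aΔt²; chain segment to segment.
0–1 s: v starts -4 cm/s; Δx = -4·1 + ½·-4·1² = -6 cm; v ends -8 cm/s.
1–6 s: v starts -8 cm/s; Δx = -8·5 + ½·-12·5² = -190 cm; v ends -68 cm/s.
6–7 s: v starts -68 cm/s; Δx = -68·1 + ½·8·1² = -64 cm; v ends -60 cm/s.
x(7) = 4 + Σ Δx = -256 cm.

-256 cm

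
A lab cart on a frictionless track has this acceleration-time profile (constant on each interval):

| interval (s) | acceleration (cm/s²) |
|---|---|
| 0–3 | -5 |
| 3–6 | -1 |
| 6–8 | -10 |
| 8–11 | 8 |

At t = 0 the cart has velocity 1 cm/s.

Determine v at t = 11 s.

-13 cm/s

Δv equals the area under the a-t graph; then v = v₀ + Δv.
0–3 s: -5 × 3 = -15 cm/s
3–6 s: -1 × 3 = -3 cm/s
6–8 s: -10 × 2 = -20 cm/s
8–11 s: 8 × 3 = 24 cm/s
Δv = -14 cm/s, so v(11) = 1 + (-14) = -13 cm/s.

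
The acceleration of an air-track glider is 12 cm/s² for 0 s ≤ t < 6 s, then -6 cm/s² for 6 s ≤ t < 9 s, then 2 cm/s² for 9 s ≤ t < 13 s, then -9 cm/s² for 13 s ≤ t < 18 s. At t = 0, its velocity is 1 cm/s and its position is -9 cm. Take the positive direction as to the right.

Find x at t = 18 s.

843.5 cm

On each constant-a segment, Δv = aΔt and Δx = v₀Δt + ½aΔt²; chain segment to segment.
0–6 s: v starts 1 cm/s; Δx = 1·6 + ½·12·6² = 222 cm; v ends 73 cm/s.
6–9 s: v starts 73 cm/s; Δx = 73·3 + ½·-6·3² = 192 cm; v ends 55 cm/s.
9–13 s: v starts 55 cm/s; Δx = 55·4 + ½·2·4² = 236 cm; v ends 63 cm/s.
13–18 s: v starts 63 cm/s; Δx = 63·5 + ½·-9·5² = 202.5 cm; v ends 18 cm/s.
x(18) = -9 + Σ Δx = 843.5 cm.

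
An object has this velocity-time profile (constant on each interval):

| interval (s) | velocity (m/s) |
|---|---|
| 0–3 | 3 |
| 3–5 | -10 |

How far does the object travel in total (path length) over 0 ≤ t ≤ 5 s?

Distance (not displacement) is the total path length: add the absolute areas under v-t.
0–3 s: |3| × 3 = 9 m
3–5 s: |-10| × 2 = 20 m
Total distance = 29 m

29 m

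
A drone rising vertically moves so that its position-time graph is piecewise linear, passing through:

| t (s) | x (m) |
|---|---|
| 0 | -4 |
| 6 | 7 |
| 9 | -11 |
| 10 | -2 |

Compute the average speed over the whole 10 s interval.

3.8 m/s

Average speed = (total path length)/(elapsed time); on a piecewise-linear x-t graph the path length is Σ|Δx|.
0–6 s: |Δx| = |7 − -4| = 11 m
6–9 s: |Δx| = |-11 − 7| = 18 m
9–10 s: |Δx| = |-2 − -11| = 9 m
Total path = 38 m; average speed = 38/10 = 3.8 m/s.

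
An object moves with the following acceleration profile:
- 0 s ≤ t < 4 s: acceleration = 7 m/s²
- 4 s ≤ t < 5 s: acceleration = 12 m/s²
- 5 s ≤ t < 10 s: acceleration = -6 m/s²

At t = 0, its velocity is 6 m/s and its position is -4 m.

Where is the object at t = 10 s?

On each constant-a segment, Δv = aΔt and Δx = v₀Δt + ½aΔt²; chain segment to segment.
0–4 s: v starts 6 m/s; Δx = 6·4 + ½·7·4² = 80 m; v ends 34 m/s.
4–5 s: v starts 34 m/s; Δx = 34·1 + ½·12·1² = 40 m; v ends 46 m/s.
5–10 s: v starts 46 m/s; Δx = 46·5 + ½·-6·5² = 155 m; v ends 16 m/s.
x(10) = -4 + Σ Δx = 271 m.

271 m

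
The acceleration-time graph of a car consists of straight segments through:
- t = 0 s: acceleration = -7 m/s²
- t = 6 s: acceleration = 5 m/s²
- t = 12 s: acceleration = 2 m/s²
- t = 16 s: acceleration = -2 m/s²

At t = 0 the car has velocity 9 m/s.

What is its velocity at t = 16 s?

Δv equals the area under the a-t graph; then v = v₀ + Δv.
0–6 s: ½(-7 + 5)(6) = -6 m/s
6–12 s: ½(5 + 2)(6) = 21 m/s
12–16 s: ½(2 + -2)(4) = 0 m/s
Δv = 15 m/s, so v(16) = 9 + (15) = 24 m/s.

24 m/s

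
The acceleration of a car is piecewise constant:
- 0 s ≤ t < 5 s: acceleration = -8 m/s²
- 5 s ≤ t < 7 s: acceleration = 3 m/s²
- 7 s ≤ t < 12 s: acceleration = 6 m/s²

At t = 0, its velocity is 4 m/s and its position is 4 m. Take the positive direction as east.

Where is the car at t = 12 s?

On each constant-a segment, Δv = aΔt and Δx = v₀Δt + ½aΔt²; chain segment to segment.
0–5 s: v starts 4 m/s; Δx = 4·5 + ½·-8·5² = -80 m; v ends -36 m/s.
5–7 s: v starts -36 m/s; Δx = -36·2 + ½·3·2² = -66 m; v ends -30 m/s.
7–12 s: v starts -30 m/s; Δx = -30·5 + ½·6·5² = -75 m; v ends 0 m/s.
x(12) = 4 + Σ Δx = -217 m.

-217 m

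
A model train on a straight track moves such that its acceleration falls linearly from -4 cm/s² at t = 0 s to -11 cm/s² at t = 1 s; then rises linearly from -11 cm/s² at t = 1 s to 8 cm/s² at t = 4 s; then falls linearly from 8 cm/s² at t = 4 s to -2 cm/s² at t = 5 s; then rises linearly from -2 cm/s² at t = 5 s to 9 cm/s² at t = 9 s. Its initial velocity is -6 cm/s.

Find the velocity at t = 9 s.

Δv equals the area under the a-t graph; then v = v₀ + Δv.
0–1 s: ½(-4 + -11)(1) = -7.5 cm/s
1–4 s: ½(-11 + 8)(3) = -4.5 cm/s
4–5 s: ½(8 + -2)(1) = 3 cm/s
5–9 s: ½(-2 + 9)(4) = 14 cm/s
Δv = 5 cm/s, so v(9) = -6 + (5) = -1 cm/s.

-1 cm/s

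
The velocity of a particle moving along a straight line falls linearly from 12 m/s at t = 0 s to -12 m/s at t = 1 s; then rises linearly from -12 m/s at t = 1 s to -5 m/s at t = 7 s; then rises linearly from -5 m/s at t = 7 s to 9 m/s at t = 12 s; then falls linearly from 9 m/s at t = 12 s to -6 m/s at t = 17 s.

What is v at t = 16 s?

-3 m/s

On 12–17 s the graph is linear from 9 to -6 m/s: v(16) = 9 + (-6 − 9)·(16 − 12)/(17 − 12) = -3 m/s.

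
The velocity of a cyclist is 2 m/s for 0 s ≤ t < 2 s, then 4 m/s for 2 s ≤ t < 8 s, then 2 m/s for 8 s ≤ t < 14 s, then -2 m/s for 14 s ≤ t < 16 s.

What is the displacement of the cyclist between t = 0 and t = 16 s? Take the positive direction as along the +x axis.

Net displacement equals the area under the velocity-time graph (areas below the axis count negative).
0–2 s: 2 × 2 = 4 m
2–8 s: 4 × 6 = 24 m
8–14 s: 2 × 6 = 12 m
14–16 s: -2 × 2 = -4 m
Net displacement = 36 m

36 m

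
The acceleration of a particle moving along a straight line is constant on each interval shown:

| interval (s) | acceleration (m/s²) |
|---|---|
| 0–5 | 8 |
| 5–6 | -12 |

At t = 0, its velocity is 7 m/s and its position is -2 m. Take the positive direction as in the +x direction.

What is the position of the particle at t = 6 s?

174 m

On each constant-a segment, Δv = aΔt and Δx = v₀Δt + ½aΔt²; chain segment to segment.
0–5 s: v starts 7 m/s; Δx = 7·5 + ½·8·5² = 135 m; v ends 47 m/s.
5–6 s: v starts 47 m/s; Δx = 47·1 + ½·-12·1² = 41 m; v ends 35 m/s.
x(6) = -2 + Σ Δx = 174 m.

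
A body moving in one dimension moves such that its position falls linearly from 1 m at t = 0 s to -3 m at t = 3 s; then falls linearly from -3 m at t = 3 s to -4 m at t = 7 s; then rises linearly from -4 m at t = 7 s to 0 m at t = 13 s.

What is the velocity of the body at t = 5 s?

-0.25 m/s

Velocity is the slope of the x-t graph on 3–7 s: (-4 − -3)/(7 − 3) = -0.25 m/s.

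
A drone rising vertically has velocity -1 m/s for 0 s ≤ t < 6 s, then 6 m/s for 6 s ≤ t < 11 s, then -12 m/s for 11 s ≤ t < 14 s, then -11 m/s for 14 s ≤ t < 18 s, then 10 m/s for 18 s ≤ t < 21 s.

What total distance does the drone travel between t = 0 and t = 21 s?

Total distance travelled is ∫|v| dt — sum the magnitudes of each area piece.
0–6 s: |-1| × 6 = 6 m
6–11 s: |6| × 5 = 30 m
11–14 s: |-12| × 3 = 36 m
14–18 s: |-11| × 4 = 44 m
18–21 s: |10| × 3 = 30 m
Total distance = 146 m

146 m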